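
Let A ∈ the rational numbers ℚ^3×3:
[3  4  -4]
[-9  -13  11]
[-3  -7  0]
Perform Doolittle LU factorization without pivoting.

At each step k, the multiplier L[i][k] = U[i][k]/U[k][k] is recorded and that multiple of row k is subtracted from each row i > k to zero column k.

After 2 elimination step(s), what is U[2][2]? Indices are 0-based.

[col 0] pivot 3
  R1 -= -3*R0 → (0, -1, -1)  (L[1][0] := -3)
  R2 -= -1*R0 → (0, -3, -4)  (L[2][0] := -1)
[col 1] pivot -1
  R2 -= 3*R1 → (0, 0, -1)  (L[2][1] := 3)

U[2][2] = -1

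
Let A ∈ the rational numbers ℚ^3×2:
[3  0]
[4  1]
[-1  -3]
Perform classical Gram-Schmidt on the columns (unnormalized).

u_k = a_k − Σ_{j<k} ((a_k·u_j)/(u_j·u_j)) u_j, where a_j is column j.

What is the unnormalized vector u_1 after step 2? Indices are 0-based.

Step 1: u_0 = a_0 = (3, 4, -1).
Step 2: u_1 = a_1 − (7/26)·u_0 = (-21/26, -1/13, -71/26).

u_1 = (-21/26, -1/13, -71/26)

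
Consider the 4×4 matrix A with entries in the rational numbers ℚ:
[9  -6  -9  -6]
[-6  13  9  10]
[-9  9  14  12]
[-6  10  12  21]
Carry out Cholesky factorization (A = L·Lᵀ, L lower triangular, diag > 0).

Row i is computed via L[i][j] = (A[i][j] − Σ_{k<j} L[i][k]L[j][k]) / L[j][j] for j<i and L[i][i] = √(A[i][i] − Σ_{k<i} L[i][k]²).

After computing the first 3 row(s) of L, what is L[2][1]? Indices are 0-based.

L[2][1] = 1

Step 1: L[0][0] = √(9) = 3.
  L[1][0] = (-6) / L[0][0] = -2.
Step 2: L[1][1] = √(9) = 3.
  L[2][0] = (-9) / L[0][0] = -3.
  L[2][1] = (3) / L[1][1] = 1.
Step 3: L[2][2] = √(4) = 2.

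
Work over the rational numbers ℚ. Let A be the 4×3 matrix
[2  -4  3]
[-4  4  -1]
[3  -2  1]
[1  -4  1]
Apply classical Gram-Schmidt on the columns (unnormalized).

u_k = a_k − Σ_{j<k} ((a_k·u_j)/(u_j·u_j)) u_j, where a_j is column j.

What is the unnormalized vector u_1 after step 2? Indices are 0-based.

Step 1: u_0 = a_0 = (2, -4, 3, 1).
Step 2: u_1 = a_1 − (-17/15)·u_0 = (-26/15, -8/15, 7/5, -43/15).

u_1 = (-26/15, -8/15, 7/5, -43/15)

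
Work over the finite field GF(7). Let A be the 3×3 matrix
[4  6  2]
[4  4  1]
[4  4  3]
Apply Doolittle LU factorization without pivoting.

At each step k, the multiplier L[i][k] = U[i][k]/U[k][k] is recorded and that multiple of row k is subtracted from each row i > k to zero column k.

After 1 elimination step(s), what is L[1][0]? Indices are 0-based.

L[1][0] = 1

[col 0] pivot 4
  R1 -= 1*R0 → (0, 5, 6)  (L[1][0] := 1)
  R2 -= 1*R0 → (0, 5, 1)  (L[2][0] := 1)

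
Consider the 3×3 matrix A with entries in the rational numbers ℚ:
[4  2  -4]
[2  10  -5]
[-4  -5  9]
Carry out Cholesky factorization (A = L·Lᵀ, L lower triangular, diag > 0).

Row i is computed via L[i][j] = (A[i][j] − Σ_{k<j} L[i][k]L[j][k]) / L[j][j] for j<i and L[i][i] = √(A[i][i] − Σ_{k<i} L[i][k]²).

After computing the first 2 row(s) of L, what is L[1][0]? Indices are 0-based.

L[1][0] = 1

Step 1: L[0][0] = √(4) = 2.
  L[1][0] = (2) / L[0][0] = 1.
Step 2: L[1][1] = √(9) = 3.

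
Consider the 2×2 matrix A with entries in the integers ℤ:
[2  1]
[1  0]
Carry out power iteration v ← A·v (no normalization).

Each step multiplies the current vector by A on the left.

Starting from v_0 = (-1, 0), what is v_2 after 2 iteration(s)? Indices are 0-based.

v_2 = (-5, -2)

v_0 = (-1, 0).
v_1 = A·v_0 = (-2, -1).
v_2 = A·v_1 = (-5, -2).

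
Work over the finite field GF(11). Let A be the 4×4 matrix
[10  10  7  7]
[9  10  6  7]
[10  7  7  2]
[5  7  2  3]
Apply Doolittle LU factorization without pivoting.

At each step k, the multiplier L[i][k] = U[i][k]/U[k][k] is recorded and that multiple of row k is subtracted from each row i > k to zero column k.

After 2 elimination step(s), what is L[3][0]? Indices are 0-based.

L[3][0] = 6

[col 0] pivot 10
  R1 -= 2*R0 → (0, 1, 3, 4)  (L[1][0] := 2)
  R2 -= 1*R0 → (0, 8, 0, 6)  (L[2][0] := 1)
  R3 -= 6*R0 → (0, 2, 4, 5)  (L[3][0] := 6)
[col 1] pivot 1
  R2 -= 8*R1 → (0, 0, 9, 7)  (L[2][1] := 8)
  R3 -= 2*R1 → (0, 0, 9, 8)  (L[3][1] := 2)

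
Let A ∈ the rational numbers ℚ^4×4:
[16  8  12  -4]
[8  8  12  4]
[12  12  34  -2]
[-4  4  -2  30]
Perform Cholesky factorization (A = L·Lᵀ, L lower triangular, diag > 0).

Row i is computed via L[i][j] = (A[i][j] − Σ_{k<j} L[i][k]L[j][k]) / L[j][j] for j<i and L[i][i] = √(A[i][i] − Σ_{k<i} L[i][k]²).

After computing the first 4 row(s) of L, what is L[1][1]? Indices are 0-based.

Step 1: L[0][0] = √(16) = 4.
  L[1][0] = (8) / L[0][0] = 2.
Step 2: L[1][1] = √(4) = 2.
  L[2][0] = (12) / L[0][0] = 3.
  L[2][1] = (6) / L[1][1] = 3.
Step 3: L[2][2] = √(16) = 4.
  L[3][0] = (-4) / L[0][0] = -1.
  L[3][1] = (6) / L[1][1] = 3.
  L[3][2] = (-8) / L[2][2] = -2.
Step 4: L[3][3] = √(16) = 4.

L[1][1] = 2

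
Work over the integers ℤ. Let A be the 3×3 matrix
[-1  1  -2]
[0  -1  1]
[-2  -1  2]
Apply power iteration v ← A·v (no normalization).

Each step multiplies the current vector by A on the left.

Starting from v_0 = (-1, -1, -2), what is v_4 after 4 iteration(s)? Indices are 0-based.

v_0 = (-1, -1, -2).
v_1 = A·v_0 = (4, -1, -1).
v_2 = A·v_1 = (-3, 0, -9).
v_3 = A·v_2 = (21, -9, -12).
v_4 = A·v_3 = (-6, -3, -57).

v_4 = (-6, -3, -57)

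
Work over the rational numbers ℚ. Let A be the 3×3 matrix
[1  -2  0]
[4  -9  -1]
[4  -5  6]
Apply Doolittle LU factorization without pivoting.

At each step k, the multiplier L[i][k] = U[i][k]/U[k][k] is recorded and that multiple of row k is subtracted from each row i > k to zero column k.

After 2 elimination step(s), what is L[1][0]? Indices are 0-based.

Step 1: pivot at (0,0) is 1.
  row1 ← row1 − (4)·row0  ⇒  L[1][0]=4, U row1=(0, -1, -1)
  row2 ← row2 − (4)·row0  ⇒  L[2][0]=4, U row2=(0, 3, 6)
Step 2: pivot at (1,1) is -1.
  row2 ← row2 − (-3)·row1  ⇒  L[2][1]=-3, U row2=(0, 0, 3)

L[1][0] = 4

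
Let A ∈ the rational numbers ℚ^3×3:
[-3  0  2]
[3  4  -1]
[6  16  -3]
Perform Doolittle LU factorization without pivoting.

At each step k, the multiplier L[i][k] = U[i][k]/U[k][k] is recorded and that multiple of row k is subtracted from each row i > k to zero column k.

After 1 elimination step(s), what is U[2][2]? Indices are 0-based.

Step 1: pivot at (0,0) is -3.
  row1 ← row1 − (-1)·row0  ⇒  L[1][0]=-1, U row1=(0, 4, 1)
  row2 ← row2 − (-2)·row0  ⇒  L[2][0]=-2, U row2=(0, 16, 1)

U[2][2] = 1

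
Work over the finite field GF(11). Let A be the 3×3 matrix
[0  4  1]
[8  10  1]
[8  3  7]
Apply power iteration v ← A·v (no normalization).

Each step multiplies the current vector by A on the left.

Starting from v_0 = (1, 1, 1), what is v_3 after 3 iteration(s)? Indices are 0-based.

v_0 = (1, 1, 1).
v_1 = A·v_0 = (5, 8, 7).
v_2 = A·v_1 = (6, 6, 3).
v_3 = A·v_2 = (5, 1, 10).

v_3 = (5, 1, 10)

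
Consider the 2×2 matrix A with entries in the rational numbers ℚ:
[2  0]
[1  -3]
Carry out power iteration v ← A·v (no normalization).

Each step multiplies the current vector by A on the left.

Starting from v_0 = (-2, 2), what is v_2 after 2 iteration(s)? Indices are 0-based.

v_0 = (-2, 2).
v_1 = A·v_0 = (-4, -8).
v_2 = A·v_1 = (-8, 20).

v_2 = (-8, 20)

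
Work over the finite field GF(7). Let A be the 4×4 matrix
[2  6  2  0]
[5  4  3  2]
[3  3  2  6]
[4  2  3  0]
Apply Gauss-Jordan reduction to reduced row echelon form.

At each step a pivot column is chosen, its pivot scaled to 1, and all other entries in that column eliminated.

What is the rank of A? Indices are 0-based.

step 1: normalize row 0 (÷2) = (1, 3, 1, 0)
  row 1: subtract 5×row0 = (0, 3, 5, 2)
  row 2: subtract 3×row0 = (0, 1, 6, 6)
  row 3: subtract 4×row0 = (0, 4, 6, 0)
step 2: normalize row 1 (÷3) = (0, 1, 4, 3)
  row 0: subtract 3×row1 = (1, 0, 3, 5)
  row 2: subtract 1×row1 = (0, 0, 2, 3)
  row 3: subtract 4×row1 = (0, 0, 4, 2)
step 3: normalize row 2 (÷2) = (0, 0, 1, 5)
  row 0: subtract 3×row2 = (1, 0, 0, 4)
  row 1: subtract 4×row2 = (0, 1, 0, 4)
  row 3: subtract 4×row2 = (0, 0, 0, 3)
step 4: normalize row 3 (÷3) = (0, 0, 0, 1)
  row 0: subtract 4×row3 = (1, 0, 0, 0)
  row 1: subtract 4×row3 = (0, 1, 0, 0)
  row 2: subtract 5×row3 = (0, 0, 1, 0)

rank = 4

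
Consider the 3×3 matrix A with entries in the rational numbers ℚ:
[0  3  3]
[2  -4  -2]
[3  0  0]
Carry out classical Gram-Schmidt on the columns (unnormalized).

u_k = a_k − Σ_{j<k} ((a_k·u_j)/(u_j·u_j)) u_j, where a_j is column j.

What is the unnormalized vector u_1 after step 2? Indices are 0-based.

u_1 = (3, -36/13, 24/13)

Step 1: u_0 = a_0 = (0, 2, 3).
Step 2: u_1 = a_1 − (-8/13)·u_0 = (3, -36/13, 24/13).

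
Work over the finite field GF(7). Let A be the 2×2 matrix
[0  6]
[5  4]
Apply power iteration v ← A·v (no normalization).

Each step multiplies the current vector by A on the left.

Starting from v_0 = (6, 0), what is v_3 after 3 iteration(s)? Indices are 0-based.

v_3 = (6, 1)

v_0 = (6, 0).
v_1 = A·v_0 = (0, 2).
v_2 = A·v_1 = (5, 1).
v_3 = A·v_2 = (6, 1).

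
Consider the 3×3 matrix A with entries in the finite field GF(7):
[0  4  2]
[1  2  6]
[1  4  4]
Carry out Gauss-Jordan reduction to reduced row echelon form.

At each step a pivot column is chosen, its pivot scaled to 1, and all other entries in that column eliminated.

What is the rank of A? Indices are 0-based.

[1] R0 <-> R1
[1] R0 /= 1  ⇒  (1, 2, 6)
     R2 -= 1·R0  ⇒  (0, 2, 5)
[2] R1 /= 4  ⇒  (0, 1, 4)
     R0 -= 2·R1  ⇒  (1, 0, 5)
     R2 -= 2·R1  ⇒  (0, 0, 4)
[3] R2 /= 4  ⇒  (0, 0, 1)
     R0 -= 5·R2  ⇒  (1, 0, 0)
     R1 -= 4·R2  ⇒  (0, 1, 0)

rank = 3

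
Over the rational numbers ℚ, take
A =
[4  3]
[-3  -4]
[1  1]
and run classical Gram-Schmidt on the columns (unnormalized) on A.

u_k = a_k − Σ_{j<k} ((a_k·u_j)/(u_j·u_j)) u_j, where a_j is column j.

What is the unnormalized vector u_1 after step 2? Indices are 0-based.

u_1 = (-11/13, -29/26, 1/26)

Step 1: u_0 = a_0 = (4, -3, 1).
Step 2: u_1 = a_1 − (25/26)·u_0 = (-11/13, -29/26, 1/26).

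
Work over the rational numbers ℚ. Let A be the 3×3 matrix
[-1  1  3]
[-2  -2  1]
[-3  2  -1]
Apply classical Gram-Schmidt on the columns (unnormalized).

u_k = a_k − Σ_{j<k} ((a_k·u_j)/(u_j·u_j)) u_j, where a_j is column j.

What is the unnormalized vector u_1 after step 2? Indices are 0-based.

Step 1: u_0 = a_0 = (-1, -2, -3).
Step 2: u_1 = a_1 − (-3/14)·u_0 = (11/14, -17/7, 19/14).

u_1 = (11/14, -17/7, 19/14)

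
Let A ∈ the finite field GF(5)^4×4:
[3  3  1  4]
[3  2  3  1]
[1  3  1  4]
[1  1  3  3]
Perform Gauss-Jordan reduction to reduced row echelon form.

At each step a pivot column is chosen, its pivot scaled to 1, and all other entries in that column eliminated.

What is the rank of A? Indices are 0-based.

[1] R0 /= 3  ⇒  (1, 1, 2, 3)
     R1 -= 3·R0  ⇒  (0, 4, 2, 2)
     R2 -= 1·R0  ⇒  (0, 2, 4, 1)
     R3 -= 1·R0  ⇒  (0, 0, 1, 0)
[2] R1 /= 4  ⇒  (0, 1, 3, 3)
     R0 -= 1·R1  ⇒  (1, 0, 4, 0)
     R2 -= 2·R1  ⇒  (0, 0, 3, 0)
[3] R2 /= 3  ⇒  (0, 0, 1, 0)
     R0 -= 4·R2  ⇒  (1, 0, 0, 0)
     R1 -= 3·R2  ⇒  (0, 1, 0, 3)
     R3 -= 1·R2  ⇒  (0, 0, 0, 0)
column 3 empty below row 3

rank = 3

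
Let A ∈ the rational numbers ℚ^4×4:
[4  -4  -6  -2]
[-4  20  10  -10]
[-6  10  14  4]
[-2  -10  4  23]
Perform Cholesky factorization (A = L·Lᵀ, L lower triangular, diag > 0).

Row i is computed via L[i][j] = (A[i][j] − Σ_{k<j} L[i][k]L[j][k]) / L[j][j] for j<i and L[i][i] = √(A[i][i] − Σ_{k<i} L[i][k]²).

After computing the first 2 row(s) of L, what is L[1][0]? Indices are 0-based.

L[1][0] = -2

Step 1: L[0][0] = √(4) = 2.
  L[1][0] = (-4) / L[0][0] = -2.
Step 2: L[1][1] = √(16) = 4.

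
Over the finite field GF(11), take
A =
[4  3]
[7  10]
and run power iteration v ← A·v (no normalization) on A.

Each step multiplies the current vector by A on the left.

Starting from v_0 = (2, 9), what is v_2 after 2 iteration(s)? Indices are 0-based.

v_0 = (2, 9).
v_1 = A·v_0 = (2, 5).
v_2 = A·v_1 = (1, 9).

v_2 = (1, 9)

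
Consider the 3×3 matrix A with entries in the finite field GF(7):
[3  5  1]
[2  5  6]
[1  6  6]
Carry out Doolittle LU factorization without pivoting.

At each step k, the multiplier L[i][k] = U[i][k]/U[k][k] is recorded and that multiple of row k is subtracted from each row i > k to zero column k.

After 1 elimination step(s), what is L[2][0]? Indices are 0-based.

L[2][0] = 5

Step 1: pivot at (0,0) is 3.
  row1 ← row1 − (3)·row0  ⇒  L[1][0]=3, U row1=(0, 4, 3)
  row2 ← row2 − (5)·row0  ⇒  L[2][0]=5, U row2=(0, 2, 1)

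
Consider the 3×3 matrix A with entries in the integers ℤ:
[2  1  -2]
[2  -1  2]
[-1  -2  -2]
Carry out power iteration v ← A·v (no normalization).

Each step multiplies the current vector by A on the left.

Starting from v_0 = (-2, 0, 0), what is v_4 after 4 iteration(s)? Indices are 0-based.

v_0 = (-2, 0, 0).
v_1 = A·v_0 = (-4, -4, 2).
v_2 = A·v_1 = (-16, 0, 8).
v_3 = A·v_2 = (-48, -16, 0).
v_4 = A·v_3 = (-112, -80, 80).

v_4 = (-112, -80, 80)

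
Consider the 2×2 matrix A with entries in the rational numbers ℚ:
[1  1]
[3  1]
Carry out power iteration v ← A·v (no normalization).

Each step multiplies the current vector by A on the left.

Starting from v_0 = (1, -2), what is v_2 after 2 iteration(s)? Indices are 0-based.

v_0 = (1, -2).
v_1 = A·v_0 = (-1, 1).
v_2 = A·v_1 = (0, -2).

v_2 = (0, -2)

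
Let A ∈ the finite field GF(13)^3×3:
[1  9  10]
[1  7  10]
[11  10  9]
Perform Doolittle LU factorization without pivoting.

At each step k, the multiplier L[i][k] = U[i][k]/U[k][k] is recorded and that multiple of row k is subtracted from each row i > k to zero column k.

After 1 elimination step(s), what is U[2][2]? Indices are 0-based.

Step 1: pivot at (0,0) is 1.
  row1 ← row1 − (1)·row0  ⇒  L[1][0]=1, U row1=(0, 11, 0)
  row2 ← row2 − (11)·row0  ⇒  L[2][0]=11, U row2=(0, 2, 3)

U[2][2] = 3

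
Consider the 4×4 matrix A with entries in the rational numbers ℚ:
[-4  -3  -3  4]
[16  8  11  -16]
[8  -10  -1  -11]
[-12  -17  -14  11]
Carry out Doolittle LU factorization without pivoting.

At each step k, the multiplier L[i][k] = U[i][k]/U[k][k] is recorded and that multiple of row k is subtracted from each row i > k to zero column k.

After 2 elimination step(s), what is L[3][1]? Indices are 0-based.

k=0: U[0][0]=-4
  eliminate (1,0): mult=-4, new row 1: (0, -4, -1, 0); set L[1][0]=-4
  eliminate (2,0): mult=-2, new row 2: (0, -16, -7, -3); set L[2][0]=-2
  eliminate (3,0): mult=3, new row 3: (0, -8, -5, -1); set L[3][0]=3
k=1: U[1][1]=-4
  eliminate (2,1): mult=4, new row 2: (0, 0, -3, -3); set L[2][1]=4
  eliminate (3,1): mult=2, new row 3: (0, 0, -3, -1); set L[3][1]=2

L[3][1] = 2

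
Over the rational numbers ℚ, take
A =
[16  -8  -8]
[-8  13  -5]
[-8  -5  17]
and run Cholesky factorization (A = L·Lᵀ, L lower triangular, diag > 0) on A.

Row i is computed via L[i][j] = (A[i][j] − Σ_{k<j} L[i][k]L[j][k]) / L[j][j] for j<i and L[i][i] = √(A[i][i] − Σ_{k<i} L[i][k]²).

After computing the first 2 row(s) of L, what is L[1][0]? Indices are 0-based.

Step 1: L[0][0] = √(16) = 4.
  L[1][0] = (-8) / L[0][0] = -2.
Step 2: L[1][1] = √(9) = 3.

L[1][0] = -2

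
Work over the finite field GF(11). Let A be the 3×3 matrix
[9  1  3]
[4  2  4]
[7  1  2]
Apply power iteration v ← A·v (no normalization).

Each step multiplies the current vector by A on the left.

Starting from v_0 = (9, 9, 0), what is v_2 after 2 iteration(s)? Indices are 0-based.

v_0 = (9, 9, 0).
v_1 = A·v_0 = (2, 10, 6).
v_2 = A·v_1 = (2, 8, 3).

v_2 = (2, 8, 3)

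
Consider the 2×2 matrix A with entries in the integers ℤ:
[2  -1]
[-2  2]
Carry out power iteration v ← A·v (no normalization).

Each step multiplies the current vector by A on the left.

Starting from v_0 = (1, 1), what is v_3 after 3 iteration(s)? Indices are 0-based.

v_3 = (6, -8)

v_0 = (1, 1).
v_1 = A·v_0 = (1, 0).
v_2 = A·v_1 = (2, -2).
v_3 = A·v_2 = (6, -8).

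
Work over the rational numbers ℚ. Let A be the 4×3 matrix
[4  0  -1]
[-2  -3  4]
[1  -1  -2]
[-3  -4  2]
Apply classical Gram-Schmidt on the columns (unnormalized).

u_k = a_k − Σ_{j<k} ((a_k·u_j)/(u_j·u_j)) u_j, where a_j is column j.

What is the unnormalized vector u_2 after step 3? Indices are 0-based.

Step 1: u_0 = a_0 = (4, -2, 1, -3).
Step 2: u_1 = a_1 − (17/30)·u_0 = (-34/15, -28/15, -47/30, -23/10).
Step 3: u_2 = a_2 − (-2/3)·u_0 − (-200/491)·u_1 = (365/491, 936/491, -968/491, -460/491).

u_2 = (365/491, 936/491, -968/491, -460/491)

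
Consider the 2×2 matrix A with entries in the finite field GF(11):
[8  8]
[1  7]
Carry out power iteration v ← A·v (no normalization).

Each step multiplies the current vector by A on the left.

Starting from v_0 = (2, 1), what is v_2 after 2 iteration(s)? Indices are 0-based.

v_0 = (2, 1).
v_1 = A·v_0 = (2, 9).
v_2 = A·v_1 = (0, 10).

v_2 = (0, 10)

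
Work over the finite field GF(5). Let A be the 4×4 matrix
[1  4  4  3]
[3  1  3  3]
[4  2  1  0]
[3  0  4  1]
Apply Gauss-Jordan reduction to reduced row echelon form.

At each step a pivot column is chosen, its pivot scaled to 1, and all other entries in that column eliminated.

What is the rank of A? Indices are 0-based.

rank = 4

step 1: normalize row 0 (÷1) = (1, 4, 4, 3)
  row 1: subtract 3×row0 = (0, 4, 1, 4)
  row 2: subtract 4×row0 = (0, 1, 0, 3)
  row 3: subtract 3×row0 = (0, 3, 2, 2)
step 2: normalize row 1 (÷4) = (0, 1, 4, 1)
  row 0: subtract 4×row1 = (1, 0, 3, 4)
  row 2: subtract 1×row1 = (0, 0, 1, 2)
  row 3: subtract 3×row1 = (0, 0, 0, 4)
step 3: normalize row 2 (÷1) = (0, 0, 1, 2)
  row 0: subtract 3×row2 = (1, 0, 0, 3)
  row 1: subtract 4×row2 = (0, 1, 0, 3)
step 4: normalize row 3 (÷4) = (0, 0, 0, 1)
  row 0: subtract 3×row3 = (1, 0, 0, 0)
  row 1: subtract 3×row3 = (0, 1, 0, 0)
  row 2: subtract 2×row3 = (0, 0, 1, 0)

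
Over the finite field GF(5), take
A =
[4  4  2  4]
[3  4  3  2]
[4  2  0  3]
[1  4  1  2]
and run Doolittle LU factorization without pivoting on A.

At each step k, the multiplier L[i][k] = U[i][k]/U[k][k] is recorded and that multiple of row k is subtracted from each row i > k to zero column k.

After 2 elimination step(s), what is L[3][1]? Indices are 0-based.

L[3][1] = 3

k=0: U[0][0]=4
  eliminate (1,0): mult=2, new row 1: (0, 1, 4, 4); set L[1][0]=2
  eliminate (2,0): mult=1, new row 2: (0, 3, 3, 4); set L[2][0]=1
  eliminate (3,0): mult=4, new row 3: (0, 3, 3, 1); set L[3][0]=4
k=1: U[1][1]=1
  eliminate (2,1): mult=3, new row 2: (0, 0, 1, 2); set L[2][1]=3
  eliminate (3,1): mult=3, new row 3: (0, 0, 1, 4); set L[3][1]=3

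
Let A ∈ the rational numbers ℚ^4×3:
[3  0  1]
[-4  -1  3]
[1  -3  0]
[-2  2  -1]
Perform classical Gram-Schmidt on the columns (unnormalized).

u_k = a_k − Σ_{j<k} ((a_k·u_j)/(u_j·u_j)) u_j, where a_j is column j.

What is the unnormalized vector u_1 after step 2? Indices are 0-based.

u_1 = (3/10, -7/5, -29/10, 9/5)

Step 1: u_0 = a_0 = (3, -4, 1, -2).
Step 2: u_1 = a_1 − (-1/10)·u_0 = (3/10, -7/5, -29/10, 9/5).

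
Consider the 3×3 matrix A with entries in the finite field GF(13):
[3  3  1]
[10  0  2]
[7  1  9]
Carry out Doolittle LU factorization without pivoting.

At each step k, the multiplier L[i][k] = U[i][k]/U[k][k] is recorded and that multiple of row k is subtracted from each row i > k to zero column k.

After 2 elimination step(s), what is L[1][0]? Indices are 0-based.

k=0: U[0][0]=3
  eliminate (1,0): mult=12, new row 1: (0, 3, 3); set L[1][0]=12
  eliminate (2,0): mult=11, new row 2: (0, 7, 11); set L[2][0]=11
k=1: U[1][1]=3
  eliminate (2,1): mult=11, new row 2: (0, 0, 4); set L[2][1]=11

L[1][0] = 12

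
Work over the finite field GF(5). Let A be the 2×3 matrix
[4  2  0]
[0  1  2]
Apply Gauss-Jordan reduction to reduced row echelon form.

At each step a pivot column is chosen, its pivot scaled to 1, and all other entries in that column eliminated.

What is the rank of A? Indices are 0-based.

step 1: normalize row 0 (÷4) = (1, 3, 0)
step 2: normalize row 1 (÷1) = (0, 1, 2)
  row 0: subtract 3×row1 = (1, 0, 4)

rank = 2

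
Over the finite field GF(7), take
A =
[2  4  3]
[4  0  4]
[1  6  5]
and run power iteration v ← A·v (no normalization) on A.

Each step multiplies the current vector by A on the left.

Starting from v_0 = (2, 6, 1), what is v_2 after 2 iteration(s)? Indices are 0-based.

v_0 = (2, 6, 1).
v_1 = A·v_0 = (3, 5, 1).
v_2 = A·v_1 = (1, 2, 3).

v_2 = (1, 2, 3)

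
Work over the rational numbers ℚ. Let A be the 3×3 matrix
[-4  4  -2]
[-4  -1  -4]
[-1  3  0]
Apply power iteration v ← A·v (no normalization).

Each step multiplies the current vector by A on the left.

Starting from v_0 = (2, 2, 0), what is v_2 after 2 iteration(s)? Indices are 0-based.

v_0 = (2, 2, 0).
v_1 = A·v_0 = (0, -10, 4).
v_2 = A·v_1 = (-48, -6, -30).

v_2 = (-48, -6, -30)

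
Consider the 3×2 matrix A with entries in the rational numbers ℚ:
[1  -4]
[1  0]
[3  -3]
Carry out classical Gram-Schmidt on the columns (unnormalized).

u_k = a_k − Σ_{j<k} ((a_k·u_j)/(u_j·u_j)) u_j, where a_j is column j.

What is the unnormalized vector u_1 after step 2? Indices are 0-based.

u_1 = (-31/11, 13/11, 6/11)

Step 1: u_0 = a_0 = (1, 1, 3).
Step 2: u_1 = a_1 − (-13/11)·u_0 = (-31/11, 13/11, 6/11).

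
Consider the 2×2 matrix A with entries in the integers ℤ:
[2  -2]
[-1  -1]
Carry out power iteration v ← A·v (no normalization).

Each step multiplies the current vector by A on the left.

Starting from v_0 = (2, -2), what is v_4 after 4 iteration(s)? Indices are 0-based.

v_4 = (112, -40)

v_0 = (2, -2).
v_1 = A·v_0 = (8, 0).
v_2 = A·v_1 = (16, -8).
v_3 = A·v_2 = (48, -8).
v_4 = A·v_3 = (112, -40).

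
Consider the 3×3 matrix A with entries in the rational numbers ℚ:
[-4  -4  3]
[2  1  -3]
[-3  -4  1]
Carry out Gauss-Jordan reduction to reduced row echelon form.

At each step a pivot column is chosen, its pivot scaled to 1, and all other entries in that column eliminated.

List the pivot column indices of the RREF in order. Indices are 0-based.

pivot columns: 0, 1, 2

step 1: normalize row 0 (÷-4) = (1, 1, -3/4)
  row 1: subtract 2×row0 = (0, -1, -3/2)
  row 2: subtract -3×row0 = (0, -1, -5/4)
step 2: normalize row 1 (÷-1) = (0, 1, 3/2)
  row 0: subtract 1×row1 = (1, 0, -9/4)
  row 2: subtract -1×row1 = (0, 0, 1/4)
step 3: normalize row 2 (÷1/4) = (0, 0, 1)
  row 0: subtract -9/4×row2 = (1, 0, 0)
  row 1: subtract 3/2×row2 = (0, 1, 0)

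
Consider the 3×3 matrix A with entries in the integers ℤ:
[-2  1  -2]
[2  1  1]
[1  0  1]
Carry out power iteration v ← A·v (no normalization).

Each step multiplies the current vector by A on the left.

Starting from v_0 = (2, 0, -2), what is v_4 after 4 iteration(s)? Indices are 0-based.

v_0 = (2, 0, -2).
v_1 = A·v_0 = (0, 2, 0).
v_2 = A·v_1 = (2, 2, 0).
v_3 = A·v_2 = (-2, 6, 2).
v_4 = A·v_3 = (6, 4, 0).

v_4 = (6, 4, 0)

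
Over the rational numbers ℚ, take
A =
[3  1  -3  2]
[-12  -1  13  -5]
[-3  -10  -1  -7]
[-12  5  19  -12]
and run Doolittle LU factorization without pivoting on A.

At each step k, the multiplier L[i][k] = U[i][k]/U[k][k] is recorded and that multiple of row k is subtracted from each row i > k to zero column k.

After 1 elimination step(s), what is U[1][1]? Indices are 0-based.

[col 0] pivot 3
  R1 -= -4*R0 → (0, 3, 1, 3)  (L[1][0] := -4)
  R2 -= -1*R0 → (0, -9, -4, -5)  (L[2][0] := -1)
  R3 -= -4*R0 → (0, 9, 7, -4)  (L[3][0] := -4)

U[1][1] = 3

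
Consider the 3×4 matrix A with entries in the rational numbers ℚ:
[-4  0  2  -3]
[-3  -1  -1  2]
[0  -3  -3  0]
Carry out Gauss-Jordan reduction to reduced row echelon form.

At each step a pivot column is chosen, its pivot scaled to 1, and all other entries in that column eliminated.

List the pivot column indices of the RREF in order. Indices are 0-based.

pivot columns: 0, 1, 2

[1] R0 /= -4  ⇒  (1, 0, -1/2, 3/4)
     R1 -= -3·R0  ⇒  (0, -1, -5/2, 17/4)
[2] R1 /= -1  ⇒  (0, 1, 5/2, -17/4)
     R2 -= -3·R1  ⇒  (0, 0, 9/2, -51/4)
[3] R2 /= 9/2  ⇒  (0, 0, 1, -17/6)
     R0 -= -1/2·R2  ⇒  (1, 0, 0, -2/3)
     R1 -= 5/2·R2  ⇒  (0, 1, 0, 17/6)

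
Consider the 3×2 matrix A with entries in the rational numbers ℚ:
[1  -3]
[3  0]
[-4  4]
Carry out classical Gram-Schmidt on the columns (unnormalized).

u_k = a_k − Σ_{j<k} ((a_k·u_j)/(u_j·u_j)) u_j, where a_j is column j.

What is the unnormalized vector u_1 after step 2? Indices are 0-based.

Step 1: u_0 = a_0 = (1, 3, -4).
Step 2: u_1 = a_1 − (-19/26)·u_0 = (-59/26, 57/26, 14/13).

u_1 = (-59/26, 57/26, 14/13)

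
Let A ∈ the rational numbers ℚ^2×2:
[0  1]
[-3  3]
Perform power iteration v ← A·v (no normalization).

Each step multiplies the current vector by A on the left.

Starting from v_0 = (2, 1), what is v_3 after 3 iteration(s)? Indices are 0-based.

v_3 = (-12, -27)

v_0 = (2, 1).
v_1 = A·v_0 = (1, -3).
v_2 = A·v_1 = (-3, -12).
v_3 = A·v_2 = (-12, -27).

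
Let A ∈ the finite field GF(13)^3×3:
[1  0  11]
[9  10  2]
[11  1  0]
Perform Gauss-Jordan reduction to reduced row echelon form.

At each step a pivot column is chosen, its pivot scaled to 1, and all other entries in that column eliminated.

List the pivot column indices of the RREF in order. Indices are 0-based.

pivot columns: 0, 1, 2

step 1: normalize row 0 (÷1) = (1, 0, 11)
  row 1: subtract 9×row0 = (0, 10, 7)
  row 2: subtract 11×row0 = (0, 1, 9)
step 2: normalize row 1 (÷10) = (0, 1, 2)
  row 2: subtract 1×row1 = (0, 0, 7)
step 3: normalize row 2 (÷7) = (0, 0, 1)
  row 0: subtract 11×row2 = (1, 0, 0)
  row 1: subtract 2×row2 = (0, 1, 0)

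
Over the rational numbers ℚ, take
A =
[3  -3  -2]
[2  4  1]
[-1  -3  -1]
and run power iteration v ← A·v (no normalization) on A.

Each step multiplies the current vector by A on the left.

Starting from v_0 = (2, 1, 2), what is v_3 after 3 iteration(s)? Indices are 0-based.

v_3 = (-106, 64, -52)

v_0 = (2, 1, 2).
v_1 = A·v_0 = (-1, 10, -7).
v_2 = A·v_1 = (-19, 31, -22).
v_3 = A·v_2 = (-106, 64, -52).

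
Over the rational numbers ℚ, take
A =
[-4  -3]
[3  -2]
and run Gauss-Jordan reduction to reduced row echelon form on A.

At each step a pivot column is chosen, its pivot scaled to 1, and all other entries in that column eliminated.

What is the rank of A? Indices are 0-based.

step 1: normalize row 0 (÷-4) = (1, 3/4)
  row 1: subtract 3×row0 = (0, -17/4)
step 2: normalize row 1 (÷-17/4) = (0, 1)
  row 0: subtract 3/4×row1 = (1, 0)

rank = 2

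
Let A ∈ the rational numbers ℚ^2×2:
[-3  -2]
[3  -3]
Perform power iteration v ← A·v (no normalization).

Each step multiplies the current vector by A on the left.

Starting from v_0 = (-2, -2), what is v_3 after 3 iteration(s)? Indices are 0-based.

v_3 = (30, -180)

v_0 = (-2, -2).
v_1 = A·v_0 = (10, 0).
v_2 = A·v_1 = (-30, 30).
v_3 = A·v_2 = (30, -180).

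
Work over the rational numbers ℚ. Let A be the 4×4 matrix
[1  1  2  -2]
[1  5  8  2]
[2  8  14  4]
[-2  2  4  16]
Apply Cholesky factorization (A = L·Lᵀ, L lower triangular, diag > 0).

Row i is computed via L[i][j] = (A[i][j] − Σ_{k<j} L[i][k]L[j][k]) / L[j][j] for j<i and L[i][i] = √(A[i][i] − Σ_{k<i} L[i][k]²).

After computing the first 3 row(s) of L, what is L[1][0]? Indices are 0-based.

Step 1: L[0][0] = √(1) = 1.
  L[1][0] = (1) / L[0][0] = 1.
Step 2: L[1][1] = √(4) = 2.
  L[2][0] = (2) / L[0][0] = 2.
  L[2][1] = (6) / L[1][1] = 3.
Step 3: L[2][2] = √(1) = 1.

L[1][0] = 1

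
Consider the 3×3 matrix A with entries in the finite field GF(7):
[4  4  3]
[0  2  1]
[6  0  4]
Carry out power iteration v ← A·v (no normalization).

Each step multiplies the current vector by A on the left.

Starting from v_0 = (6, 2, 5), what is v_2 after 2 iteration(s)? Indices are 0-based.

v_0 = (6, 2, 5).
v_1 = A·v_0 = (5, 2, 0).
v_2 = A·v_1 = (0, 4, 2).

v_2 = (0, 4, 2)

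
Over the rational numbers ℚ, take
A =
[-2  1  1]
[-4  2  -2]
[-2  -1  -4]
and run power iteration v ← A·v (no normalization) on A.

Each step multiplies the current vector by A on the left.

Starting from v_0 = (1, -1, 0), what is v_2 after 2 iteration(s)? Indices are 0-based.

v_0 = (1, -1, 0).
v_1 = A·v_0 = (-3, -6, -1).
v_2 = A·v_1 = (-1, 2, 16).

v_2 = (-1, 2, 16)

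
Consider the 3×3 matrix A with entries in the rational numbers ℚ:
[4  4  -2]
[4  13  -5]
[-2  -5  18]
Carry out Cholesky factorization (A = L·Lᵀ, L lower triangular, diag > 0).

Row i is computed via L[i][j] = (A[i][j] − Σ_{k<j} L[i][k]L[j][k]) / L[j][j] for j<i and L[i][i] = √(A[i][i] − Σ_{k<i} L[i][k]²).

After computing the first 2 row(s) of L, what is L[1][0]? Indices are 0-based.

L[1][0] = 2

Step 1: L[0][0] = √(4) = 2.
  L[1][0] = (4) / L[0][0] = 2.
Step 2: L[1][1] = √(9) = 3.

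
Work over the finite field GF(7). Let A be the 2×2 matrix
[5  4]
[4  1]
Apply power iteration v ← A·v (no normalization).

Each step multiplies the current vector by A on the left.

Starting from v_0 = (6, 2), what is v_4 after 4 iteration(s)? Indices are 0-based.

v_4 = (2, 2)

v_0 = (6, 2).
v_1 = A·v_0 = (3, 5).
v_2 = A·v_1 = (0, 3).
v_3 = A·v_2 = (5, 3).
v_4 = A·v_3 = (2, 2).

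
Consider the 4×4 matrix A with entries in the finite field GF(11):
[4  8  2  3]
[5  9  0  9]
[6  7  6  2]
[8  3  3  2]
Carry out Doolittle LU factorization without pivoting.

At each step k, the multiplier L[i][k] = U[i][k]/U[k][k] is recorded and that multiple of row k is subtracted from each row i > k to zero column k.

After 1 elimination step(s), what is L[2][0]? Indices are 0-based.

Step 1: pivot at (0,0) is 4.
  row1 ← row1 − (4)·row0  ⇒  L[1][0]=4, U row1=(0, 10, 3, 8)
  row2 ← row2 − (7)·row0  ⇒  L[2][0]=7, U row2=(0, 6, 3, 3)
  row3 ← row3 − (2)·row0  ⇒  L[3][0]=2, U row3=(0, 9, 10, 7)

L[2][0] = 7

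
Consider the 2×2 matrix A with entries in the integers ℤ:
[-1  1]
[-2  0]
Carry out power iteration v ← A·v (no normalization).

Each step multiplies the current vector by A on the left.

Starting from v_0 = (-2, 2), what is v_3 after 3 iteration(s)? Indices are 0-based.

v_0 = (-2, 2).
v_1 = A·v_0 = (4, 4).
v_2 = A·v_1 = (0, -8).
v_3 = A·v_2 = (-8, 0).

v_3 = (-8, 0)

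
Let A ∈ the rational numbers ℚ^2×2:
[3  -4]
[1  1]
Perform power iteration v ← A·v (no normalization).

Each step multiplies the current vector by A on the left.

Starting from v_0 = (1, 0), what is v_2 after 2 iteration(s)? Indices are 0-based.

v_2 = (5, 4)

v_0 = (1, 0).
v_1 = A·v_0 = (3, 1).
v_2 = A·v_1 = (5, 4).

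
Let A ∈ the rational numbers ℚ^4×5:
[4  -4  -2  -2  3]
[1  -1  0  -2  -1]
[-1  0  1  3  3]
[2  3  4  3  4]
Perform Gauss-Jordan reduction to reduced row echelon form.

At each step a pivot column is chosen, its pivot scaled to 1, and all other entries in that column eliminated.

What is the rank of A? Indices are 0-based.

step 1: normalize row 0 (÷4) = (1, -1, -1/2, -1/2, 3/4)
  row 1: subtract 1×row0 = (0, 0, 1/2, -3/2, -7/4)
  row 2: subtract -1×row0 = (0, -1, 1/2, 5/2, 15/4)
  row 3: subtract 2×row0 = (0, 5, 5, 4, 5/2)
step 2: exchange rows 1,2
step 2: normalize row 1 (÷-1) = (0, 1, -1/2, -5/2, -15/4)
  row 0: subtract -1×row1 = (1, 0, -1, -3, -3)
  row 3: subtract 5×row1 = (0, 0, 15/2, 33/2, 85/4)
step 3: normalize row 2 (÷1/2) = (0, 0, 1, -3, -7/2)
  row 0: subtract -1×row2 = (1, 0, 0, -6, -13/2)
  row 1: subtract -1/2×row2 = (0, 1, 0, -4, -11/2)
  row 3: subtract 15/2×row2 = (0, 0, 0, 39, 95/2)
step 4: normalize row 3 (÷39) = (0, 0, 0, 1, 95/78)
  row 0: subtract -6×row3 = (1, 0, 0, 0, 21/26)
  row 1: subtract -4×row3 = (0, 1, 0, 0, -49/78)
  row 2: subtract -3×row3 = (0, 0, 1, 0, 2/13)

rank = 4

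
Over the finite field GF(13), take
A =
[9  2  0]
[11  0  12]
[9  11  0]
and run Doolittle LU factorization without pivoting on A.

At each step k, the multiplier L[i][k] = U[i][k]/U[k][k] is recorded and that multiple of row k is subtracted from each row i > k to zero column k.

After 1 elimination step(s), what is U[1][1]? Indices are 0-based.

[col 0] pivot 9
  R1 -= 7*R0 → (0, 12, 12)  (L[1][0] := 7)
  R2 -= 1*R0 → (0, 9, 0)  (L[2][0] := 1)

U[1][1] = 12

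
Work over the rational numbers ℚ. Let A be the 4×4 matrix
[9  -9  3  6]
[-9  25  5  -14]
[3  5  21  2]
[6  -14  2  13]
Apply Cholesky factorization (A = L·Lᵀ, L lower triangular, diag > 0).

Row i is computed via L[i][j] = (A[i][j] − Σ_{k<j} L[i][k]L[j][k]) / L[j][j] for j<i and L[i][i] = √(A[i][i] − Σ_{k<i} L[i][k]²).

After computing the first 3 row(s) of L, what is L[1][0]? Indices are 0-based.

Step 1: L[0][0] = √(9) = 3.
  L[1][0] = (-9) / L[0][0] = -3.
Step 2: L[1][1] = √(16) = 4.
  L[2][0] = (3) / L[0][0] = 1.
  L[2][1] = (8) / L[1][1] = 2.
Step 3: L[2][2] = √(16) = 4.

L[1][0] = -3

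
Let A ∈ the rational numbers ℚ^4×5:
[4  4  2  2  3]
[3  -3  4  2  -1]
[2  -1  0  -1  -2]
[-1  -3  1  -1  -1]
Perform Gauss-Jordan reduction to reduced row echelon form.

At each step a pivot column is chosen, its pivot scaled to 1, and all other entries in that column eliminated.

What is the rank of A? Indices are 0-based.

rank = 4

step 1: normalize row 0 (÷4) = (1, 1, 1/2, 1/2, 3/4)
  row 1: subtract 3×row0 = (0, -6, 5/2, 1/2, -13/4)
  row 2: subtract 2×row0 = (0, -3, -1, -2, -7/2)
  row 3: subtract -1×row0 = (0, -2, 3/2, -1/2, -1/4)
step 2: normalize row 1 (÷-6) = (0, 1, -5/12, -1/12, 13/24)
  row 0: subtract 1×row1 = (1, 0, 11/12, 7/12, 5/24)
  row 2: subtract -3×row1 = (0, 0, -9/4, -9/4, -15/8)
  row 3: subtract -2×row1 = (0, 0, 2/3, -2/3, 5/6)
step 3: normalize row 2 (÷-9/4) = (0, 0, 1, 1, 5/6)
  row 0: subtract 11/12×row2 = (1, 0, 0, -1/3, -5/9)
  row 1: subtract -5/12×row2 = (0, 1, 0, 1/3, 8/9)
  row 3: subtract 2/3×row2 = (0, 0, 0, -4/3, 5/18)
step 4: normalize row 3 (÷-4/3) = (0, 0, 0, 1, -5/24)
  row 0: subtract -1/3×row3 = (1, 0, 0, 0, -5/8)
  row 1: subtract 1/3×row3 = (0, 1, 0, 0, 23/24)
  row 2: subtract 1×row3 = (0, 0, 1, 0, 25/24)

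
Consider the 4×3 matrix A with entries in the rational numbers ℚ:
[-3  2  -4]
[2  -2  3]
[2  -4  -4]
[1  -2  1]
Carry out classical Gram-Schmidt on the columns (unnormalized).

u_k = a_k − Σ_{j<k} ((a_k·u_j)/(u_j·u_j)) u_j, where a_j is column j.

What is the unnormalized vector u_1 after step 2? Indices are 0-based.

Step 1: u_0 = a_0 = (-3, 2, 2, 1).
Step 2: u_1 = a_1 − (-10/9)·u_0 = (-4/3, 2/9, -16/9, -8/9).

u_1 = (-4/3, 2/9, -16/9, -8/9)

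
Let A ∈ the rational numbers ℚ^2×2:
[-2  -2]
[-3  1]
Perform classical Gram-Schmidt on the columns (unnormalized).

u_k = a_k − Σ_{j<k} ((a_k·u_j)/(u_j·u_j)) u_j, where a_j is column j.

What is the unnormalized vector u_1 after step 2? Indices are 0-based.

u_1 = (-24/13, 16/13)

Step 1: u_0 = a_0 = (-2, -3).
Step 2: u_1 = a_1 − (1/13)·u_0 = (-24/13, 16/13).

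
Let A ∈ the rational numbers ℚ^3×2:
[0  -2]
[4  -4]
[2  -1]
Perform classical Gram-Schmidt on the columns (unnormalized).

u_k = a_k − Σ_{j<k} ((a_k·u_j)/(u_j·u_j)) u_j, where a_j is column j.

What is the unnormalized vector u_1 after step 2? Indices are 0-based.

u_1 = (-2, -2/5, 4/5)

Step 1: u_0 = a_0 = (0, 4, 2).
Step 2: u_1 = a_1 − (-9/10)·u_0 = (-2, -2/5, 4/5).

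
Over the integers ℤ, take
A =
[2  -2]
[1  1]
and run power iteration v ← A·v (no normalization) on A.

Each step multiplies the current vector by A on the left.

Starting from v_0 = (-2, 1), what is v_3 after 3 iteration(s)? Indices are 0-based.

v_3 = (-6, -17)

v_0 = (-2, 1).
v_1 = A·v_0 = (-6, -1).
v_2 = A·v_1 = (-10, -7).
v_3 = A·v_2 = (-6, -17).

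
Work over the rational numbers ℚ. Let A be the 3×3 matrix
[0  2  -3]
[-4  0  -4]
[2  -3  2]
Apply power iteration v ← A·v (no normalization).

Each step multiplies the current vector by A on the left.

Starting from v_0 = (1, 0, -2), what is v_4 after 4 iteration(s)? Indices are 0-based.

v_0 = (1, 0, -2).
v_1 = A·v_0 = (6, 4, -2).
v_2 = A·v_1 = (14, -16, -4).
v_3 = A·v_2 = (-20, -40, 68).
v_4 = A·v_3 = (-284, -192, 216).

v_4 = (-284, -192, 216)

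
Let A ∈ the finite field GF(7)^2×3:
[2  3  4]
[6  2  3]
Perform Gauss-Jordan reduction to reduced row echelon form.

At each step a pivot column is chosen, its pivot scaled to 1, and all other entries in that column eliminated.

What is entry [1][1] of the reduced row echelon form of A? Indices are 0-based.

M[1][1] = 0

pivot(0,0)=2: scale R0 → (1, 5, 2)
  clear (1,0): R1 −= (6)R0 → (0, 0, 5)
col 1: no nonzero at/below row 1; advance.
pivot(1,2)=5: scale R1 → (0, 0, 1)
  clear (0,2): R0 −= (2)R1 → (1, 5, 0)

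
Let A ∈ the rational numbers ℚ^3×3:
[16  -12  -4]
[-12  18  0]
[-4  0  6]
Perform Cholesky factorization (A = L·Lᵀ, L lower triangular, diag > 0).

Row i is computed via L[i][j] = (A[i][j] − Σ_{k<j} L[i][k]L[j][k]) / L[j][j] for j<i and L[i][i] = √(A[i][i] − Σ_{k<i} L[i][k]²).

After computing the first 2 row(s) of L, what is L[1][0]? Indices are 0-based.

Step 1: L[0][0] = √(16) = 4.
  L[1][0] = (-12) / L[0][0] = -3.
Step 2: L[1][1] = √(9) = 3.

L[1][0] = -3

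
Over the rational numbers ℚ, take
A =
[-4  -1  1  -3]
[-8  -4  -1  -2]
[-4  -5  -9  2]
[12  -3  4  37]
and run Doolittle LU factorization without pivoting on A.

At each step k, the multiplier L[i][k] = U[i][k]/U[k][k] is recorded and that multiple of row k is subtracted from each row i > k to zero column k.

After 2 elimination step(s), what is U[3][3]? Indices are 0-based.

[col 0] pivot -4
  R1 -= 2*R0 → (0, -2, -3, 4)  (L[1][0] := 2)
  R2 -= 1*R0 → (0, -4, -10, 5)  (L[2][0] := 1)
  R3 -= -3*R0 → (0, -6, 7, 28)  (L[3][0] := -3)
[col 1] pivot -2
  R2 -= 2*R1 → (0, 0, -4, -3)  (L[2][1] := 2)
  R3 -= 3*R1 → (0, 0, 16, 16)  (L[3][1] := 3)

U[3][3] = 16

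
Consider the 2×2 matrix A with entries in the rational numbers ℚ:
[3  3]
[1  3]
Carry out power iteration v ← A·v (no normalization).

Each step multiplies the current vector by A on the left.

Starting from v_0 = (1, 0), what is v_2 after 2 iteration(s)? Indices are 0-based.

v_2 = (12, 6)

v_0 = (1, 0).
v_1 = A·v_0 = (3, 1).
v_2 = A·v_1 = (12, 6).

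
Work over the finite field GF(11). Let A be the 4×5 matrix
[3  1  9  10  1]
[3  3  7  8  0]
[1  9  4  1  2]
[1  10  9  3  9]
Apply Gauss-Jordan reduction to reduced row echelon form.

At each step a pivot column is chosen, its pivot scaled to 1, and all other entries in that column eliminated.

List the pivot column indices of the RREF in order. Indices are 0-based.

[1] R0 /= 3  ⇒  (1, 4, 3, 7, 4)
     R1 -= 3·R0  ⇒  (0, 2, 9, 9, 10)
     R2 -= 1·R0  ⇒  (0, 5, 1, 5, 9)
     R3 -= 1·R0  ⇒  (0, 6, 6, 7, 5)
[2] R1 /= 2  ⇒  (0, 1, 10, 10, 5)
     R0 -= 4·R1  ⇒  (1, 0, 7, 0, 6)
     R2 -= 5·R1  ⇒  (0, 0, 6, 10, 6)
     R3 -= 6·R1  ⇒  (0, 0, 1, 2, 8)
[3] R2 /= 6  ⇒  (0, 0, 1, 9, 1)
     R0 -= 7·R2  ⇒  (1, 0, 0, 3, 10)
     R1 -= 10·R2  ⇒  (0, 1, 0, 8, 6)
     R3 -= 1·R2  ⇒  (0, 0, 0, 4, 7)
[4] R3 /= 4  ⇒  (0, 0, 0, 1, 10)
     R0 -= 3·R3  ⇒  (1, 0, 0, 0, 2)
     R1 -= 8·R3  ⇒  (0, 1, 0, 0, 3)
     R2 -= 9·R3  ⇒  (0, 0, 1, 0, 10)

pivot columns: 0, 1, 2, 3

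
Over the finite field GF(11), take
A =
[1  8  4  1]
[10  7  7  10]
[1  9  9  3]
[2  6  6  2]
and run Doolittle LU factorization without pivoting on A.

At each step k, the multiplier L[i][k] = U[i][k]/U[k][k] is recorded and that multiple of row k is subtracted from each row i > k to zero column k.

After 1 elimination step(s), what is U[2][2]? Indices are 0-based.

[col 0] pivot 1
  R1 -= 10*R0 → (0, 4, 0, 0)  (L[1][0] := 10)
  R2 -= 1*R0 → (0, 1, 5, 2)  (L[2][0] := 1)
  R3 -= 2*R0 → (0, 1, 9, 0)  (L[3][0] := 2)

U[2][2] = 5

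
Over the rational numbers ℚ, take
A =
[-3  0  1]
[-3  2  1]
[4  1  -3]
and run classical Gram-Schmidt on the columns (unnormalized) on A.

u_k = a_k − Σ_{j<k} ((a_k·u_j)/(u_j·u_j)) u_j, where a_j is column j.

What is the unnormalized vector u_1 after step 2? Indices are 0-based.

u_1 = (-3/17, 31/17, 21/17)

Step 1: u_0 = a_0 = (-3, -3, 4).
Step 2: u_1 = a_1 − (-1/17)·u_0 = (-3/17, 31/17, 21/17).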